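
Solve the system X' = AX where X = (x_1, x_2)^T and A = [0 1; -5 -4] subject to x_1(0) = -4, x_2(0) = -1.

Coefficient matrix A = [[0, 1], [-5, -4]].
Characteristic polynomial det(A - λI) = λ^2 + 4λ + 5 = 0.
Eigenvalues λ = -2 ± i (complex conjugate pair).
For λ=-2+i: an eigenvector is (-1,2) - i(0,1) = (-1, 2 - i).
A real fundamental pair from Re and Im of e^((-2+i)t)v: X_1 = e^(-2t)(cos(t)·(-1,2) + sin(t)·(0,1)), X_2 = e^(-2t)(sin(t)·(-1,2) - cos(t)·(0,1)).
General solution: K_1X_1 + K_2X_2.
Applying x_1(0)=-4, x_2(0)=-1 gives K_1=4, K_2=9.

x_1(t) = -9e^(-2t)sin(t) - 4e^(-2t)cos(t), x_2(t) = 22e^(-2t)sin(t) - e^(-2t)cos(t)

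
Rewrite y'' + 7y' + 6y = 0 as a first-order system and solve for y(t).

Let x_1 = y, x_2 = y'. Then x_1' = x_2 and x_2' = -6x_1 - 7x_2.
A = [[0,1],[-6,-7]]; det(A-λI) = λ^2 + 7λ + 6.
Eigenvalues λ = -1, -6 with eigenvectors (1,-1), (1,-6).

y(t) = c_1e^(-t) + c_2e^(-6t)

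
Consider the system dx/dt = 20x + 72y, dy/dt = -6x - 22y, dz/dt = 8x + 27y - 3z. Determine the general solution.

Coefficient matrix A = [[20, 72, 0], [-6, -22, 0], [8, 27, -3]].
det(A - λI) = 0 gives eigenvalues λ = -3, 2, -4.
For λ=-3: eigenvector (0,0,1).
For λ=2: eigenvector (-4,1,-1).
For λ=-4: eigenvector (-3,1,-3).
General solution: K_1e^(-3t)(0,0,1) + K_2e^(2t)(-4,1,-1) + K_3e^(-4t)(-3,1,-3).

x(t) = -4K_2e^(2t) - 3K_3e^(-4t), y(t) = K_2e^(2t) + K_3e^(-4t), z(t) = K_1e^(-3t) - K_2e^(2t) - 3K_3e^(-4t)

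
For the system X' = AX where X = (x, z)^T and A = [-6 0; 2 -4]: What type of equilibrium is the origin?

stable node

A = [[-6,0],[2,-4]]; det(A-λI) = λ^2 + 10λ + 24.
λ = -4, -6: both negative.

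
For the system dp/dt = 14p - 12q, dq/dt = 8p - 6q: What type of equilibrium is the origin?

A = [[14,-12],[8,-6]]; det(A-λI) = λ^2 - 8λ + 12.
λ = 2, 6: both positive.

unstable node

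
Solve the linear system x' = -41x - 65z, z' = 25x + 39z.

x(t) = 2c_1e^(-t)sin(5t) + 3c_1e^(-t)cos(5t) + 3c_2e^(-t)sin(5t) - 2c_2e^(-t)cos(5t), z(t) = -c_1e^(-t)sin(5t) - 2c_1e^(-t)cos(5t) - 2c_2e^(-t)sin(5t) + c_2e^(-t)cos(5t)

Coefficient matrix A = [[-41, -65], [25, 39]].
Characteristic polynomial det(A - λI) = λ^2 + 2λ + 26 = 0.
Eigenvalues λ = -1 ± 5i (complex conjugate pair).
For λ=-1+5i: an eigenvector is (3,-2) - i(2,-1) = (3 - 2i, -2 + i).
A real fundamental pair from Re and Im of e^((-1+5i)t)v: X_1 = e^(-t)(cos(5t)·(3,-2) + sin(5t)·(2,-1)), X_2 = e^(-t)(sin(5t)·(3,-2) - cos(5t)·(2,-1)).
General solution: c_1X_1 + c_2X_2.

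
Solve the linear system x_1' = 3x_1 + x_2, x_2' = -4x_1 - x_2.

Coefficient matrix A = [[3, 1], [-4, -1]].
Characteristic polynomial det(A - λI) = λ^2 - 2λ + 1 = 0.
Single eigenvalue λ = 1 with algebraic multiplicity 2.
Eigenvector v = (1,-2); generalized eigenvector w with (A-λI)w=v is (-1,3).
General solution: e^(t)[c_1·v + c_2·(t·v + w)].

x_1(t) = c_1e^(t) + c_2te^(t) - c_2e^(t), x_2(t) = -2c_1e^(t) - 2c_2te^(t) + 3c_2e^(t)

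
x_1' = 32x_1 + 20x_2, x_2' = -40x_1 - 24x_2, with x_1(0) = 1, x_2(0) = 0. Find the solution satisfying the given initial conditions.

Coefficient matrix A = [[32, 20], [-40, -24]].
Characteristic polynomial det(A - λI) = λ^2 - 8λ + 32 = 0.
Eigenvalues λ = 4 ± 4i (complex conjugate pair).
For λ=4+4i: an eigenvector is (-1,1) - i(-2,3) = (-1 + 2i, 1 - 3i).
A real fundamental pair from Re and Im of e^((4+4i)t)v: X_1 = e^(4t)(cos(4t)·(-1,1) + sin(4t)·(-2,3)), X_2 = e^(4t)(sin(4t)·(-1,1) - cos(4t)·(-2,3)).
General solution: K_1X_1 + K_2X_2.
Applying x_1(0)=1, x_2(0)=0 gives K_1=-3, K_2=-1.

x_1(t) = 7e^(4t)sin(4t) + e^(4t)cos(4t), x_2(t) = -10e^(4t)sin(4t)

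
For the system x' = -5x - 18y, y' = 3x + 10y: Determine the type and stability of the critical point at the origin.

A = [[-5,-18],[3,10]]; det(A-λI) = λ^2 - 5λ + 4.
λ = 1, 4: both positive.

unstable node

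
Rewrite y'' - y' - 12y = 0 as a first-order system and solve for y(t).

y(t) = K_1e^(-3t) + K_2e^(4t)

Let x_1 = y, x_2 = y'. Then x_1' = x_2 and x_2' = 12x_1 + x_2.
A = [[0,1],[12,1]]; det(A-λI) = λ^2 - λ - 12.
Eigenvalues λ = -3, 4 with eigenvectors (1,-3), (1,4).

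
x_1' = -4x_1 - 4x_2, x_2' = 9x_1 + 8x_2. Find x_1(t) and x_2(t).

Coefficient matrix A = [[-4, -4], [9, 8]].
Characteristic polynomial det(A - λI) = λ^2 - 4λ + 4 = 0.
Single eigenvalue λ = 2 with algebraic multiplicity 2.
Eigenvector v = (2,-3); generalized eigenvector w with (A-λI)w=v is (-1,1).
General solution: e^(2t)[C_1·v + C_2·(t·v + w)].

x_1(t) = 2C_1e^(2t) + 2C_2te^(2t) - C_2e^(2t), x_2(t) = -3C_1e^(2t) - 3C_2te^(2t) + C_2e^(2t)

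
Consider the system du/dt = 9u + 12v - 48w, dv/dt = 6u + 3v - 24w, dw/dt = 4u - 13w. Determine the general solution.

Coefficient matrix A = [[9, 12, -48], [6, 3, -24], [4, 0, -13]].
det(A - λI) = 0 gives eigenvalues λ = -3, -1, 3.
For λ=-3: eigenvector (-5,-3,-2).
For λ=-1: eigenvector (6,3,2).
For λ=3: eigenvector (-4,-2,-1).
General solution: K_1e^(-3t)(-5,-3,-2) + K_2e^(-t)(6,3,2) + K_3e^(3t)(-4,-2,-1).

u(t) = -5K_1e^(-3t) + 6K_2e^(-t) - 4K_3e^(3t), v(t) = -3K_1e^(-3t) + 3K_2e^(-t) - 2K_3e^(3t), w(t) = -2K_1e^(-3t) + 2K_2e^(-t) - K_3e^(3t)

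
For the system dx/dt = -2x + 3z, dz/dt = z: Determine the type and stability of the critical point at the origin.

A = [[-2,3],[0,1]]; det(A-λI) = λ^2 + λ - 2.
λ = 1, -2: opposite signs.

saddle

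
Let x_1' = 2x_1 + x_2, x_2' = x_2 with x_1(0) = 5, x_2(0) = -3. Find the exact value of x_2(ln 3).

-9

A = [[2,1],[0,1]]; eigenvalues λ = 1, 2.
Eigenvectors: (-1,1) for λ=1, (1,0) for λ=2.
From the initial condition, c_1 = -3, c_2 = 2.
x_2(ln 3) = (-3)(3^1)(1) + (2)(3^2)(0) = -9.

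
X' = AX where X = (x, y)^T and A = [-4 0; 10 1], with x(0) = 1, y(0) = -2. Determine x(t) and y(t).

x(t) = e^(-4t), y(t) = -2e^(-4t)

Coefficient matrix A = [[-4, 0], [10, 1]].
Characteristic polynomial det(A - λI) = λ^2 + 3λ - 4 = 0.
Eigenvalues λ = 1, -4.
For λ=1: (A-λI) row 1 is [-5, 0], so an eigenvector is (0, 1).
For λ=-4: (A-λI) row 2 is [10, 5], so an eigenvector is (-1, 2).
General solution: K_1e^(t)(0,1) + K_2e^(-4t)(-1,2).
Applying x(0)=1, y(0)=-2 gives K_1=0, K_2=-1.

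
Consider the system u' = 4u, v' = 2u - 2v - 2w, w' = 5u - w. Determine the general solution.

u(t) = c_1e^(4t), v(t) = c_2e^(-2t) - 2c_3e^(-t), w(t) = c_1e^(4t) + c_3e^(-t)

Coefficient matrix A = [[4, 0, 0], [2, -2, -2], [5, 0, -1]].
det(A - λI) = 0 gives eigenvalues λ = 4, -2, -1.
For λ=4: eigenvector (1,0,1).
For λ=-2: eigenvector (0,1,0).
For λ=-1: eigenvector (0,-2,1).
General solution: c_1e^(4t)(1,0,1) + c_2e^(-2t)(0,1,0) + c_3e^(-t)(0,-2,1).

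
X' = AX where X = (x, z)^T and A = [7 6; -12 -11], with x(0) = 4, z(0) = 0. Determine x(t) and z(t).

Coefficient matrix A = [[7, 6], [-12, -11]].
Characteristic polynomial det(A - λI) = λ^2 + 4λ - 5 = 0.
Eigenvalues λ = 1, -5.
For λ=1: (A-λI) row 1 is [6, 6], so an eigenvector is (1, -1).
For λ=-5: (A-λI) row 1 is [12, 6], so an eigenvector is (1, -2).
General solution: K_1e^(t)(1,-1) + K_2e^(-5t)(1,-2).
Applying x(0)=4, z(0)=0 gives K_1=8, K_2=-4.

x(t) = 8e^(t) - 4e^(-5t), z(t) = -8e^(t) + 8e^(-5t)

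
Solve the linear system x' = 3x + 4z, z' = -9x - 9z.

Coefficient matrix A = [[3, 4], [-9, -9]].
Characteristic polynomial det(A - λI) = λ^2 + 6λ + 9 = 0.
Single eigenvalue λ = -3 with algebraic multiplicity 2.
Eigenvector v = (-2,3); generalized eigenvector w with (A-λI)w=v is (-1,1).
General solution: e^(-3t)[C_1·v + C_2·(t·v + w)].

x(t) = -2C_1e^(-3t) - 2C_2te^(-3t) - C_2e^(-3t), z(t) = 3C_1e^(-3t) + 3C_2te^(-3t) + C_2e^(-3t)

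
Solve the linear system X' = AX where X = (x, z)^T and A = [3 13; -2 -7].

Coefficient matrix A = [[3, 13], [-2, -7]].
Characteristic polynomial det(A - λI) = λ^2 + 4λ + 5 = 0.
Eigenvalues λ = -2 ± i (complex conjugate pair).
For λ=-2+i: an eigenvector is (-2,1) - i(3,-1) = (-2 - 3i, 1 + i).
A real fundamental pair from Re and Im of e^((-2+i)t)v: X_1 = e^(-2t)(cos(t)·(-2,1) + sin(t)·(3,-1)), X_2 = e^(-2t)(sin(t)·(-2,1) - cos(t)·(3,-1)).
General solution: C_1X_1 + C_2X_2.

x(t) = 3C_1e^(-2t)sin(t) - 2C_1e^(-2t)cos(t) - 2C_2e^(-2t)sin(t) - 3C_2e^(-2t)cos(t), z(t) = -C_1e^(-2t)sin(t) + C_1e^(-2t)cos(t) + C_2e^(-2t)sin(t) + C_2e^(-2t)cos(t)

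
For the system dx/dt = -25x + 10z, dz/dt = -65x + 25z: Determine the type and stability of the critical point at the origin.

A = [[-25,10],[-65,25]]; det(A-λI) = λ^2 + 25.
λ = 0 ± 5i: zero real part.

center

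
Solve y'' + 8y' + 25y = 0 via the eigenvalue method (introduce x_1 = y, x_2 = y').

y(t) = c_1e^(-4t)cos(3t) + c_2e^(-4t)sin(3t)

Let x_1 = y, x_2 = y'. Then x_1' = x_2 and x_2' = -25x_1 - 8x_2.
A = [[0,1],[-25,-8]]; det(A-λI) = λ^2 + 8λ + 25.
Eigenvalues λ = -4 ± 3i.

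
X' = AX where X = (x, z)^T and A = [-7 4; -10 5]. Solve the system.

Coefficient matrix A = [[-7, 4], [-10, 5]].
Characteristic polynomial det(A - λI) = λ^2 + 2λ + 5 = 0.
Eigenvalues λ = -1 ± 2i (complex conjugate pair).
For λ=-1+2i: an eigenvector is (-1,-1) - i(1,2) = (-1 - i, -1 - 2i).
A real fundamental pair from Re and Im of e^((-1+2i)t)v: X_1 = e^(-t)(cos(2t)·(-1,-1) + sin(2t)·(1,2)), X_2 = e^(-t)(sin(2t)·(-1,-1) - cos(2t)·(1,2)).
General solution: K_1X_1 + K_2X_2.

x(t) = K_1e^(-t)sin(2t) - K_1e^(-t)cos(2t) - K_2e^(-t)sin(2t) - K_2e^(-t)cos(2t), z(t) = 2K_1e^(-t)sin(2t) - K_1e^(-t)cos(2t) - K_2e^(-t)sin(2t) - 2K_2e^(-t)cos(2t)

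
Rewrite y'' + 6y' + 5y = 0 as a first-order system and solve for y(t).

Let x_1 = y, x_2 = y'. Then x_1' = x_2 and x_2' = -5x_1 - 6x_2.
A = [[0,1],[-5,-6]]; det(A-λI) = λ^2 + 6λ + 5.
Eigenvalues λ = -1, -5 with eigenvectors (1,-1), (1,-5).

y(t) = C_1e^(-t) + C_2e^(-5t)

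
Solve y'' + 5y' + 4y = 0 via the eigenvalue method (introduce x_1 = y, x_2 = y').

Let x_1 = y, x_2 = y'. Then x_1' = x_2 and x_2' = -4x_1 - 5x_2.
A = [[0,1],[-4,-5]]; det(A-λI) = λ^2 + 5λ + 4.
Eigenvalues λ = -4, -1 with eigenvectors (1,-4), (1,-1).

y(t) = K_1e^(-4t) + K_2e^(-t)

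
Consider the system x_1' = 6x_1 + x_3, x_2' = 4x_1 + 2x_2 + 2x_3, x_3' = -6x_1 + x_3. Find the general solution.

x_1(t) = -C_1e^(3t) + C_3e^(4t), x_2(t) = 2C_1e^(3t) + C_2e^(2t), x_3(t) = 3C_1e^(3t) - 2C_3e^(4t)

Coefficient matrix A = [[6, 0, 1], [4, 2, 2], [-6, 0, 1]].
det(A - λI) = 0 gives eigenvalues λ = 3, 2, 4.
For λ=3: eigenvector (-1,2,3).
For λ=2: eigenvector (0,1,0).
For λ=4: eigenvector (1,0,-2).
General solution: C_1e^(3t)(-1,2,3) + C_2e^(2t)(0,1,0) + C_3e^(4t)(1,0,-2).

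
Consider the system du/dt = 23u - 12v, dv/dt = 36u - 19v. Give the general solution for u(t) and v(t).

Coefficient matrix A = [[23, -12], [36, -19]].
Characteristic polynomial det(A - λI) = λ^2 - 4λ - 5 = 0.
Eigenvalues λ = 5, -1.
For λ=5: (A-λI) row 1 is [18, -12], so an eigenvector is (-2, -3).
For λ=-1: (A-λI) row 1 is [24, -12], so an eigenvector is (1, 2).
General solution: C_1e^(5t)(-2,-3) + C_2e^(-t)(1,2).

u(t) = -2C_1e^(5t) + C_2e^(-t), v(t) = -3C_1e^(5t) + 2C_2e^(-t)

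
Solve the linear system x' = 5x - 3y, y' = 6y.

x(t) = -C_1e^(5t) + 3C_2e^(6t), y(t) = -C_2e^(6t)

Coefficient matrix A = [[5, -3], [0, 6]].
Characteristic polynomial det(A - λI) = λ^2 - 11λ + 30 = 0.
Eigenvalues λ = 5, 6.
For λ=5: (A-λI) row 1 is [0, -3], so an eigenvector is (-1, 0).
For λ=6: (A-λI) row 1 is [-1, -3], so an eigenvector is (3, -1).
General solution: C_1e^(5t)(-1,0) + C_2e^(6t)(3,-1).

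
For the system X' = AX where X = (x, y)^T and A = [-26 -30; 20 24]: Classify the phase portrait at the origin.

saddle

A = [[-26,-30],[20,24]]; det(A-λI) = λ^2 + 2λ - 24.
λ = 4, -6: opposite signs.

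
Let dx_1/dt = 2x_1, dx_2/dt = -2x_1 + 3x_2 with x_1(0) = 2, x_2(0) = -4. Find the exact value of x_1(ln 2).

A = [[2,0],[-2,3]]; eigenvalues λ = 3, 2.
Eigenvectors: (0,-1) for λ=3, (-1,-2) for λ=2.
From the initial condition, c_1 = 8, c_2 = -2.
x_1(ln 2) = (8)(2^3)(0) + (-2)(2^2)(-1) = 8.

8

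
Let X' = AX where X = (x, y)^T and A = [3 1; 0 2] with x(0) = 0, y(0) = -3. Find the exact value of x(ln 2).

-12

A = [[3,1],[0,2]]; eigenvalues λ = 3, 2.
Eigenvectors: (-1,0) for λ=3, (-1,1) for λ=2.
From the initial condition, c_1 = 3, c_2 = -3.
x(ln 2) = (3)(2^3)(-1) + (-3)(2^2)(-1) = -12.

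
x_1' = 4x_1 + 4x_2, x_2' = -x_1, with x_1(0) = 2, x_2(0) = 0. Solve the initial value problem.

Coefficient matrix A = [[4, 4], [-1, 0]].
Characteristic polynomial det(A - λI) = λ^2 - 4λ + 4 = 0.
Single eigenvalue λ = 2 with algebraic multiplicity 2.
Eigenvector v = (-2,1); generalized eigenvector w with (A-λI)w=v is (-1,0).
General solution: e^(2t)[K_1·v + K_2·(t·v + w)].
Applying x_1(0)=2, x_2(0)=0 gives K_1=0, K_2=-2.

x_1(t) = 4te^(2t) + 2e^(2t), x_2(t) = -2te^(2t)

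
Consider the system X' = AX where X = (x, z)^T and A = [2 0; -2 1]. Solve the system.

x(t) = C_2e^(2t), z(t) = C_1e^(t) - 2C_2e^(2t)

Coefficient matrix A = [[2, 0], [-2, 1]].
Characteristic polynomial det(A - λI) = λ^2 - 3λ + 2 = 0.
Eigenvalues λ = 1, 2.
For λ=1: (A-λI) row 1 is [1, 0], so an eigenvector is (0, 1).
For λ=2: (A-λI) row 2 is [-2, -1], so an eigenvector is (1, -2).
General solution: C_1e^(t)(0,1) + C_2e^(2t)(1,-2).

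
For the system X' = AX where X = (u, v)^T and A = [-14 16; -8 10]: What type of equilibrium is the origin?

saddle

A = [[-14,16],[-8,10]]; det(A-λI) = λ^2 + 4λ - 12.
λ = -6, 2: opposite signs.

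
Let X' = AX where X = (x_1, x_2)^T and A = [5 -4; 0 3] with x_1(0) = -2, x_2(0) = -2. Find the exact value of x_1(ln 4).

A = [[5,-4],[0,3]]; eigenvalues λ = 5, 3.
Eigenvectors: (1,0) for λ=5, (-2,-1) for λ=3.
From the initial condition, c_1 = 2, c_2 = 2.
x_1(ln 4) = (2)(4^5)(1) + (2)(4^3)(-2) = 1792.

1792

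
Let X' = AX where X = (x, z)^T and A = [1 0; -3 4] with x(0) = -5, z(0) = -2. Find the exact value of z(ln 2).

A = [[1,0],[-3,4]]; eigenvalues λ = 4, 1.
Eigenvectors: (0,1) for λ=4, (-1,-1) for λ=1.
From the initial condition, c_1 = 3, c_2 = 5.
z(ln 2) = (3)(2^4)(1) + (5)(2^1)(-1) = 38.

38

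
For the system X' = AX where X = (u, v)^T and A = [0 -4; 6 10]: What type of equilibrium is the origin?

A = [[0,-4],[6,10]]; det(A-λI) = λ^2 - 10λ + 24.
λ = 6, 4: both positive.

unstable node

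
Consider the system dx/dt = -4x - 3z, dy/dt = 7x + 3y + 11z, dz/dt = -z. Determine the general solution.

Coefficient matrix A = [[-4, 0, -3], [7, 3, 11], [0, 0, -1]].
det(A - λI) = 0 gives eigenvalues λ = -4, 3, -1.
For λ=-4: eigenvector (1,-1,0).
For λ=3: eigenvector (0,1,0).
For λ=-1: eigenvector (-1,-1,1).
General solution: C_1e^(-4t)(1,-1,0) + C_2e^(3t)(0,1,0) + C_3e^(-t)(-1,-1,1).

x(t) = C_1e^(-4t) - C_3e^(-t), y(t) = -C_1e^(-4t) + C_2e^(3t) - C_3e^(-t), z(t) = C_3e^(-t)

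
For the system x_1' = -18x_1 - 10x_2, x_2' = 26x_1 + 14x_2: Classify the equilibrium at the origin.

A = [[-18,-10],[26,14]]; det(A-λI) = λ^2 + 4λ + 8.
λ = -2 ± 2i: negative real part.

stable spiral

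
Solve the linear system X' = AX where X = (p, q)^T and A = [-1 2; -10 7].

p(t) = K_1e^(3t)sin(2t) - K_2e^(3t)cos(2t), q(t) = 2K_1e^(3t)sin(2t) + K_1e^(3t)cos(2t) + K_2e^(3t)sin(2t) - 2K_2e^(3t)cos(2t)

Coefficient matrix A = [[-1, 2], [-10, 7]].
Characteristic polynomial det(A - λI) = λ^2 - 6λ + 13 = 0.
Eigenvalues λ = 3 ± 2i (complex conjugate pair).
For λ=3+2i: an eigenvector is (0,1) - i(1,2) = (0 - i, 1 - 2i).
A real fundamental pair from Re and Im of e^((3+2i)t)v: X_1 = e^(3t)(cos(2t)·(0,1) + sin(2t)·(1,2)), X_2 = e^(3t)(sin(2t)·(0,1) - cos(2t)·(1,2)).
General solution: K_1X_1 + K_2X_2.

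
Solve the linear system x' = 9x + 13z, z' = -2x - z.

x(t) = -2C_1e^(4t)sin(t) - 3C_1e^(4t)cos(t) - 3C_2e^(4t)sin(t) + 2C_2e^(4t)cos(t), z(t) = C_1e^(4t)sin(t) + C_1e^(4t)cos(t) + C_2e^(4t)sin(t) - C_2e^(4t)cos(t)

Coefficient matrix A = [[9, 13], [-2, -1]].
Characteristic polynomial det(A - λI) = λ^2 - 8λ + 17 = 0.
Eigenvalues λ = 4 ± i (complex conjugate pair).
For λ=4+i: an eigenvector is (-3,1) - i(-2,1) = (-3 + 2i, 1 - i).
A real fundamental pair from Re and Im of e^((4+i)t)v: X_1 = e^(4t)(cos(t)·(-3,1) + sin(t)·(-2,1)), X_2 = e^(4t)(sin(t)·(-3,1) - cos(t)·(-2,1)).
General solution: C_1X_1 + C_2X_2.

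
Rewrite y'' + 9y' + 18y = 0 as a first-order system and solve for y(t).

Let x_1 = y, x_2 = y'. Then x_1' = x_2 and x_2' = -18x_1 - 9x_2.
A = [[0,1],[-18,-9]]; det(A-λI) = λ^2 + 9λ + 18.
Eigenvalues λ = -3, -6 with eigenvectors (1,-3), (1,-6).

y(t) = K_1e^(-3t) + K_2e^(-6t)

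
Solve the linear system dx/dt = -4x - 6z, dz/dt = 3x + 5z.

x(t) = -K_1e^(2t) - 2K_2e^(-t), z(t) = K_1e^(2t) + K_2e^(-t)

Coefficient matrix A = [[-4, -6], [3, 5]].
Characteristic polynomial det(A - λI) = λ^2 - λ - 2 = 0.
Eigenvalues λ = 2, -1.
For λ=2: (A-λI) row 1 is [-6, -6], so an eigenvector is (-1, 1).
For λ=-1: (A-λI) row 1 is [-3, -6], so an eigenvector is (-2, 1).
General solution: K_1e^(2t)(-1,1) + K_2e^(-t)(-2,1).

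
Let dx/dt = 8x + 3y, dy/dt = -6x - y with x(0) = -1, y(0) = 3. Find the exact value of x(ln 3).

225

A = [[8,3],[-6,-1]]; eigenvalues λ = 2, 5.
Eigenvectors: (-1,2) for λ=2, (-1,1) for λ=5.
From the initial condition, c_1 = 2, c_2 = -1.
x(ln 3) = (2)(3^2)(-1) + (-1)(3^5)(-1) = 225.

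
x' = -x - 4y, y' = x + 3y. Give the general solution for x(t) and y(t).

Coefficient matrix A = [[-1, -4], [1, 3]].
Characteristic polynomial det(A - λI) = λ^2 - 2λ + 1 = 0.
Single eigenvalue λ = 1 with algebraic multiplicity 2.
Eigenvector v = (2,-1); generalized eigenvector w with (A-λI)w=v is (3,-2).
General solution: e^(t)[C_1·v + C_2·(t·v + w)].

x(t) = 2C_1e^(t) + 2C_2te^(t) + 3C_2e^(t), y(t) = -C_1e^(t) - C_2te^(t) - 2C_2e^(t)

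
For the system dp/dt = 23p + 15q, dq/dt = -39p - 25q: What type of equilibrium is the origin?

A = [[23,15],[-39,-25]]; det(A-λI) = λ^2 + 2λ + 10.
λ = -1 ± 3i: negative real part.

stable spiral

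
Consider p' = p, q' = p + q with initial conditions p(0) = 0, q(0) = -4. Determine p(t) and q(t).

Coefficient matrix A = [[1, 0], [1, 1]].
Characteristic polynomial det(A - λI) = λ^2 - 2λ + 1 = 0.
Single eigenvalue λ = 1 with algebraic multiplicity 2.
Eigenvector v = (0,-1); generalized eigenvector w with (A-λI)w=v is (-1,2).
General solution: e^(t)[c_1·v + c_2·(t·v + w)].
Applying p(0)=0, q(0)=-4 gives c_1=4, c_2=0.

p(t) = 0, q(t) = -4e^(t)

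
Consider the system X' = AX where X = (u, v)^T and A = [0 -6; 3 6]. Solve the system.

u(t) = C_1e^(3t)sin(3t) - C_1e^(3t)cos(3t) - C_2e^(3t)sin(3t) - C_2e^(3t)cos(3t), v(t) = -C_1e^(3t)sin(3t) + C_2e^(3t)cos(3t)

Coefficient matrix A = [[0, -6], [3, 6]].
Characteristic polynomial det(A - λI) = λ^2 - 6λ + 18 = 0.
Eigenvalues λ = 3 ± 3i (complex conjugate pair).
For λ=3+3i: an eigenvector is (-1,0) - i(1,-1) = (-1 - i, 0 + i).
A real fundamental pair from Re and Im of e^((3+3i)t)v: X_1 = e^(3t)(cos(3t)·(-1,0) + sin(3t)·(1,-1)), X_2 = e^(3t)(sin(3t)·(-1,0) - cos(3t)·(1,-1)).
General solution: C_1X_1 + C_2X_2.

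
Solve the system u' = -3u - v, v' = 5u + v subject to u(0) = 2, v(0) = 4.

u(t) = -8e^(-t)sin(t) + 2e^(-t)cos(t), v(t) = 18e^(-t)sin(t) + 4e^(-t)cos(t)

Coefficient matrix A = [[-3, -1], [5, 1]].
Characteristic polynomial det(A - λI) = λ^2 + 2λ + 2 = 0.
Eigenvalues λ = -1 ± i (complex conjugate pair).
For λ=-1+i: an eigenvector is (0,-1) - i(1,-2) = (0 - i, -1 + 2i).
A real fundamental pair from Re and Im of e^((-1+i)t)v: X_1 = e^(-t)(cos(t)·(0,-1) + sin(t)·(1,-2)), X_2 = e^(-t)(sin(t)·(0,-1) - cos(t)·(1,-2)).
General solution: C_1X_1 + C_2X_2.
Applying u(0)=2, v(0)=4 gives C_1=-8, C_2=-2.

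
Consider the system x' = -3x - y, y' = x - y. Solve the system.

Coefficient matrix A = [[-3, -1], [1, -1]].
Characteristic polynomial det(A - λI) = λ^2 + 4λ + 4 = 0.
Single eigenvalue λ = -2 with algebraic multiplicity 2.
Eigenvector v = (-1,1); generalized eigenvector w with (A-λI)w=v is (3,-2).
General solution: e^(-2t)[K_1·v + K_2·(t·v + w)].

x(t) = -K_1e^(-2t) - K_2te^(-2t) + 3K_2e^(-2t), y(t) = K_1e^(-2t) + K_2te^(-2t) - 2K_2e^(-2t)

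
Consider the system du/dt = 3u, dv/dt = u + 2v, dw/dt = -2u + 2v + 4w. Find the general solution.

u(t) = C_1e^(3t), v(t) = C_1e^(3t) + C_3e^(2t), w(t) = C_2e^(4t) - C_3e^(2t)

Coefficient matrix A = [[3, 0, 0], [1, 2, 0], [-2, 2, 4]].
det(A - λI) = 0 gives eigenvalues λ = 3, 4, 2.
For λ=3: eigenvector (1,1,0).
For λ=4: eigenvector (0,0,1).
For λ=2: eigenvector (0,1,-1).
General solution: C_1e^(3t)(1,1,0) + C_2e^(4t)(0,0,1) + C_3e^(2t)(0,1,-1).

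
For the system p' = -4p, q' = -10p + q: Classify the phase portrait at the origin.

saddle

A = [[-4,0],[-10,1]]; det(A-λI) = λ^2 + 3λ - 4.
λ = -4, 1: opposite signs.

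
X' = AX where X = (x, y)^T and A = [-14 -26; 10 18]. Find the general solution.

x(t) = -3C_1e^(2t)sin(2t) + 2C_1e^(2t)cos(2t) + 2C_2e^(2t)sin(2t) + 3C_2e^(2t)cos(2t), y(t) = 2C_1e^(2t)sin(2t) - C_1e^(2t)cos(2t) - C_2e^(2t)sin(2t) - 2C_2e^(2t)cos(2t)

Coefficient matrix A = [[-14, -26], [10, 18]].
Characteristic polynomial det(A - λI) = λ^2 - 4λ + 8 = 0.
Eigenvalues λ = 2 ± 2i (complex conjugate pair).
For λ=2+2i: an eigenvector is (2,-1) - i(-3,2) = (2 + 3i, -1 - 2i).
A real fundamental pair from Re and Im of e^((2+2i)t)v: X_1 = e^(2t)(cos(2t)·(2,-1) + sin(2t)·(-3,2)), X_2 = e^(2t)(sin(2t)·(2,-1) - cos(2t)·(-3,2)).
General solution: C_1X_1 + C_2X_2.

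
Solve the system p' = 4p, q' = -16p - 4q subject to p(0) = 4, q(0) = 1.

Coefficient matrix A = [[4, 0], [-16, -4]].
Characteristic polynomial det(A - λI) = λ^2 - 16 = 0.
Eigenvalues λ = 4, -4.
For λ=4: (A-λI) row 2 is [-16, -8], so an eigenvector is (-1, 2).
For λ=-4: (A-λI) row 1 is [8, 0], so an eigenvector is (0, 1).
General solution: c_1e^(4t)(-1,2) + c_2e^(-4t)(0,1).
Applying p(0)=4, q(0)=1 gives c_1=-4, c_2=9.

p(t) = 4e^(4t), q(t) = -8e^(4t) + 9e^(-4t)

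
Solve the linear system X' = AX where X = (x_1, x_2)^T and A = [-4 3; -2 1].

Coefficient matrix A = [[-4, 3], [-2, 1]].
Characteristic polynomial det(A - λI) = λ^2 + 3λ + 2 = 0.
Eigenvalues λ = -1, -2.
For λ=-1: (A-λI) row 1 is [-3, 3], so an eigenvector is (-1, -1).
For λ=-2: (A-λI) row 1 is [-2, 3], so an eigenvector is (3, 2).
General solution: c_1e^(-t)(-1,-1) + c_2e^(-2t)(3,2).

x_1(t) = -c_1e^(-t) + 3c_2e^(-2t), x_2(t) = -c_1e^(-t) + 2c_2e^(-2t)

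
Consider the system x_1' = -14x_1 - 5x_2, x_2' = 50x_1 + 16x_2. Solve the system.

Coefficient matrix A = [[-14, -5], [50, 16]].
Characteristic polynomial det(A - λI) = λ^2 - 2λ + 26 = 0.
Eigenvalues λ = 1 ± 5i (complex conjugate pair).
For λ=1+5i: an eigenvector is (0,1) - i(-1,3) = (0 + i, 1 - 3i).
A real fundamental pair from Re and Im of e^((1+5i)t)v: X_1 = e^(t)(cos(5t)·(0,1) + sin(5t)·(-1,3)), X_2 = e^(t)(sin(5t)·(0,1) - cos(5t)·(-1,3)).
General solution: c_1X_1 + c_2X_2.

x_1(t) = -c_1e^(t)sin(5t) + c_2e^(t)cos(5t), x_2(t) = 3c_1e^(t)sin(5t) + c_1e^(t)cos(5t) + c_2e^(t)sin(5t) - 3c_2e^(t)cos(5t)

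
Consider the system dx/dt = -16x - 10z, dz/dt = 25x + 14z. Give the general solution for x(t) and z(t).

Coefficient matrix A = [[-16, -10], [25, 14]].
Characteristic polynomial det(A - λI) = λ^2 + 2λ + 26 = 0.
Eigenvalues λ = -1 ± 5i (complex conjugate pair).
For λ=-1+5i: an eigenvector is (1,-1) - i(-1,2) = (1 + i, -1 - 2i).
A real fundamental pair from Re and Im of e^((-1+5i)t)v: X_1 = e^(-t)(cos(5t)·(1,-1) + sin(5t)·(-1,2)), X_2 = e^(-t)(sin(5t)·(1,-1) - cos(5t)·(-1,2)).
General solution: c_1X_1 + c_2X_2.

x(t) = -c_1e^(-t)sin(5t) + c_1e^(-t)cos(5t) + c_2e^(-t)sin(5t) + c_2e^(-t)cos(5t), z(t) = 2c_1e^(-t)sin(5t) - c_1e^(-t)cos(5t) - c_2e^(-t)sin(5t) - 2c_2e^(-t)cos(5t)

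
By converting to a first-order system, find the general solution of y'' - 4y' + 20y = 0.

Let x_1 = y, x_2 = y'. Then x_1' = x_2 and x_2' = -20x_1 + 4x_2.
A = [[0,1],[-20,4]]; det(A-λI) = λ^2 - 4λ + 20.
Eigenvalues λ = 2 ± 4i.

y(t) = C_1e^(2t)cos(4t) + C_2e^(2t)sin(4t)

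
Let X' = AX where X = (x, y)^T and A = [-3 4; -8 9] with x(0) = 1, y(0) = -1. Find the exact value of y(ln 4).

-4084

A = [[-3,4],[-8,9]]; eigenvalues λ = 5, 1.
Eigenvectors: (-1,-2) for λ=5, (1,1) for λ=1.
From the initial condition, c_1 = 2, c_2 = 3.
y(ln 4) = (2)(4^5)(-2) + (3)(4^1)(1) = -4084.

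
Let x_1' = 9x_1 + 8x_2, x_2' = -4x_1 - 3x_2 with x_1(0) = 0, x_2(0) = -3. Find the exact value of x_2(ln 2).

84

A = [[9,8],[-4,-3]]; eigenvalues λ = 5, 1.
Eigenvectors: (2,-1) for λ=5, (1,-1) for λ=1.
From the initial condition, c_1 = -3, c_2 = 6.
x_2(ln 2) = (-3)(2^5)(-1) + (6)(2^1)(-1) = 84.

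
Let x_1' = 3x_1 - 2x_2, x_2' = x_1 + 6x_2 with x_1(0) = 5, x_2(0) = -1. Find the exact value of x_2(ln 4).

2048

A = [[3,-2],[1,6]]; eigenvalues λ = 4, 5.
Eigenvectors: (2,-1) for λ=4, (1,-1) for λ=5.
From the initial condition, c_1 = 4, c_2 = -3.
x_2(ln 4) = (4)(4^4)(-1) + (-3)(4^5)(-1) = 2048.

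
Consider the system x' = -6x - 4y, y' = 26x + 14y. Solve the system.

x(t) = -c_1e^(4t)sin(2t) + c_1e^(4t)cos(2t) + c_2e^(4t)sin(2t) + c_2e^(4t)cos(2t), y(t) = 3c_1e^(4t)sin(2t) - 2c_1e^(4t)cos(2t) - 2c_2e^(4t)sin(2t) - 3c_2e^(4t)cos(2t)

Coefficient matrix A = [[-6, -4], [26, 14]].
Characteristic polynomial det(A - λI) = λ^2 - 8λ + 20 = 0.
Eigenvalues λ = 4 ± 2i (complex conjugate pair).
For λ=4+2i: an eigenvector is (1,-2) - i(-1,3) = (1 + i, -2 - 3i).
A real fundamental pair from Re and Im of e^((4+2i)t)v: X_1 = e^(4t)(cos(2t)·(1,-2) + sin(2t)·(-1,3)), X_2 = e^(4t)(sin(2t)·(1,-2) - cos(2t)·(-1,3)).
General solution: c_1X_1 + c_2X_2.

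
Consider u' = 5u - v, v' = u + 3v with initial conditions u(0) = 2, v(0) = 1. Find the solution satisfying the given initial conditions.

Coefficient matrix A = [[5, -1], [1, 3]].
Characteristic polynomial det(A - λI) = λ^2 - 8λ + 16 = 0.
Single eigenvalue λ = 4 with algebraic multiplicity 2.
Eigenvector v = (1,1); generalized eigenvector w with (A-λI)w=v is (-1,-2).
General solution: e^(4t)[K_1·v + K_2·(t·v + w)].
Applying u(0)=2, v(0)=1 gives K_1=3, K_2=1.

u(t) = te^(4t) + 2e^(4t), v(t) = te^(4t) + e^(4t)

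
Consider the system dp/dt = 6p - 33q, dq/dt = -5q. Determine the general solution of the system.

p(t) = 3c_1e^(-5t) + c_2e^(6t), q(t) = c_1e^(-5t)

Coefficient matrix A = [[6, -33], [0, -5]].
Characteristic polynomial det(A - λI) = λ^2 - λ - 30 = 0.
Eigenvalues λ = -5, 6.
For λ=-5: (A-λI) row 1 is [11, -33], so an eigenvector is (3, 1).
For λ=6: (A-λI) row 1 is [0, -33], so an eigenvector is (1, 0).
General solution: c_1e^(-5t)(3,1) + c_2e^(6t)(1,0).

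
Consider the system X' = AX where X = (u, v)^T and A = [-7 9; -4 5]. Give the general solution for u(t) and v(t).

Coefficient matrix A = [[-7, 9], [-4, 5]].
Characteristic polynomial det(A - λI) = λ^2 + 2λ + 1 = 0.
Single eigenvalue λ = -1 with algebraic multiplicity 2.
Eigenvector v = (-3,-2); generalized eigenvector w with (A-λI)w=v is (-1,-1).
General solution: e^(-t)[c_1·v + c_2·(t·v + w)].

u(t) = -3c_1e^(-t) - 3c_2te^(-t) - c_2e^(-t), v(t) = -2c_1e^(-t) - 2c_2te^(-t) - c_2e^(-t)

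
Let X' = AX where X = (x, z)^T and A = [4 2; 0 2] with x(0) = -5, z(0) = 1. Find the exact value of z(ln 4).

A = [[4,2],[0,2]]; eigenvalues λ = 4, 2.
Eigenvectors: (-1,0) for λ=4, (1,-1) for λ=2.
From the initial condition, c_1 = 4, c_2 = -1.
z(ln 4) = (4)(4^4)(0) + (-1)(4^2)(-1) = 16.

16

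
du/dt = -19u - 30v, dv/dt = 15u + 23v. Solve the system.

u(t) = 3c_1e^(2t)sin(3t) + c_1e^(2t)cos(3t) + c_2e^(2t)sin(3t) - 3c_2e^(2t)cos(3t), v(t) = -2c_1e^(2t)sin(3t) - c_1e^(2t)cos(3t) - c_2e^(2t)sin(3t) + 2c_2e^(2t)cos(3t)

Coefficient matrix A = [[-19, -30], [15, 23]].
Characteristic polynomial det(A - λI) = λ^2 - 4λ + 13 = 0.
Eigenvalues λ = 2 ± 3i (complex conjugate pair).
For λ=2+3i: an eigenvector is (1,-1) - i(3,-2) = (1 - 3i, -1 + 2i).
A real fundamental pair from Re and Im of e^((2+3i)t)v: X_1 = e^(2t)(cos(3t)·(1,-1) + sin(3t)·(3,-2)), X_2 = e^(2t)(sin(3t)·(1,-1) - cos(3t)·(3,-2)).
General solution: c_1X_1 + c_2X_2.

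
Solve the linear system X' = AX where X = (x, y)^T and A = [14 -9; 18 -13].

Coefficient matrix A = [[14, -9], [18, -13]].
Characteristic polynomial det(A - λI) = λ^2 - λ - 20 = 0.
Eigenvalues λ = -4, 5.
For λ=-4: (A-λI) row 1 is [18, -9], so an eigenvector is (-1, -2).
For λ=5: (A-λI) row 1 is [9, -9], so an eigenvector is (1, 1).
General solution: c_1e^(-4t)(-1,-2) + c_2e^(5t)(1,1).

x(t) = -c_1e^(-4t) + c_2e^(5t), y(t) = -2c_1e^(-4t) + c_2e^(5t)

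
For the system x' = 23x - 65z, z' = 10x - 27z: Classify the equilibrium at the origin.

stable spiral

A = [[23,-65],[10,-27]]; det(A-λI) = λ^2 + 4λ + 29.
λ = -2 ± 5i: negative real part.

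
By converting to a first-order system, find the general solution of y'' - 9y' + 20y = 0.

Let x_1 = y, x_2 = y'. Then x_1' = x_2 and x_2' = -20x_1 + 9x_2.
A = [[0,1],[-20,9]]; det(A-λI) = λ^2 - 9λ + 20.
Eigenvalues λ = 5, 4 with eigenvectors (1,5), (1,4).

y(t) = C_1e^(5t) + C_2e^(4t)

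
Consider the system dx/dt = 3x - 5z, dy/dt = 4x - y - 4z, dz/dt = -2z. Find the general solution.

Coefficient matrix A = [[3, 0, -5], [4, -1, -4], [0, 0, -2]].
det(A - λI) = 0 gives eigenvalues λ = -1, -2, 3.
For λ=-1: eigenvector (0,1,0).
For λ=-2: eigenvector (1,0,1).
For λ=3: eigenvector (-1,-1,0).
General solution: C_1e^(-t)(0,1,0) + C_2e^(-2t)(1,0,1) + C_3e^(3t)(-1,-1,0).

x(t) = C_2e^(-2t) - C_3e^(3t), y(t) = C_1e^(-t) - C_3e^(3t), z(t) = C_2e^(-2t)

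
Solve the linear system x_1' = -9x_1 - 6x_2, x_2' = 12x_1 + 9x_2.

Coefficient matrix A = [[-9, -6], [12, 9]].
Characteristic polynomial det(A - λI) = λ^2 - 9 = 0.
Eigenvalues λ = 3, -3.
For λ=3: (A-λI) row 1 is [-12, -6], so an eigenvector is (1, -2).
For λ=-3: (A-λI) row 1 is [-6, -6], so an eigenvector is (1, -1).
General solution: K_1e^(3t)(1,-2) + K_2e^(-3t)(1,-1).

x_1(t) = K_1e^(3t) + K_2e^(-3t), x_2(t) = -2K_1e^(3t) - K_2e^(-3t)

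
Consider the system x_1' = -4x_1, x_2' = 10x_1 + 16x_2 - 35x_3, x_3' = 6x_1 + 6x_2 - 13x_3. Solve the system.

x_1(t) = c_1e^(-4t), x_2(t) = -4c_1e^(-4t) + 5c_2e^(2t) + 7c_3e^(t), x_3(t) = -2c_1e^(-4t) + 2c_2e^(2t) + 3c_3e^(t)

Coefficient matrix A = [[-4, 0, 0], [10, 16, -35], [6, 6, -13]].
det(A - λI) = 0 gives eigenvalues λ = -4, 2, 1.
For λ=-4: eigenvector (1,-4,-2).
For λ=2: eigenvector (0,5,2).
For λ=1: eigenvector (0,7,3).
General solution: c_1e^(-4t)(1,-4,-2) + c_2e^(2t)(0,5,2) + c_3e^(t)(0,7,3).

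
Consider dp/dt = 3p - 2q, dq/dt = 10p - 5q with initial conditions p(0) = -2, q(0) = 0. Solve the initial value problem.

p(t) = -4e^(-t)sin(2t) - 2e^(-t)cos(2t), q(t) = -10e^(-t)sin(2t)

Coefficient matrix A = [[3, -2], [10, -5]].
Characteristic polynomial det(A - λI) = λ^2 + 2λ + 5 = 0.
Eigenvalues λ = -1 ± 2i (complex conjugate pair).
For λ=-1+2i: an eigenvector is (0,-1) - i(1,2) = (0 - i, -1 - 2i).
A real fundamental pair from Re and Im of e^((-1+2i)t)v: X_1 = e^(-t)(cos(2t)·(0,-1) + sin(2t)·(1,2)), X_2 = e^(-t)(sin(2t)·(0,-1) - cos(2t)·(1,2)).
General solution: K_1X_1 + K_2X_2.
Applying p(0)=-2, q(0)=0 gives K_1=-4, K_2=2.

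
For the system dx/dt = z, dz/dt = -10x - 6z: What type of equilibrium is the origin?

stable spiral

A = [[0,1],[-10,-6]]; det(A-λI) = λ^2 + 6λ + 10.
λ = -3 ± i: negative real part.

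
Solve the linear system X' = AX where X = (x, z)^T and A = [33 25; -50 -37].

x(t) = -C_1e^(-2t)sin(5t) + 2C_1e^(-2t)cos(5t) + 2C_2e^(-2t)sin(5t) + C_2e^(-2t)cos(5t), z(t) = C_1e^(-2t)sin(5t) - 3C_1e^(-2t)cos(5t) - 3C_2e^(-2t)sin(5t) - C_2e^(-2t)cos(5t)

Coefficient matrix A = [[33, 25], [-50, -37]].
Characteristic polynomial det(A - λI) = λ^2 + 4λ + 29 = 0.
Eigenvalues λ = -2 ± 5i (complex conjugate pair).
For λ=-2+5i: an eigenvector is (2,-3) - i(-1,1) = (2 + i, -3 - i).
A real fundamental pair from Re and Im of e^((-2+5i)t)v: X_1 = e^(-2t)(cos(5t)·(2,-3) + sin(5t)·(-1,1)), X_2 = e^(-2t)(sin(5t)·(2,-3) - cos(5t)·(-1,1)).
General solution: C_1X_1 + C_2X_2.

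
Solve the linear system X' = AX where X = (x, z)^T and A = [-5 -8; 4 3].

Coefficient matrix A = [[-5, -8], [4, 3]].
Characteristic polynomial det(A - λI) = λ^2 + 2λ + 17 = 0.
Eigenvalues λ = -1 ± 4i (complex conjugate pair).
For λ=-1+4i: an eigenvector is (-1,1) - i(-1,0) = (-1 + i, 1).
A real fundamental pair from Re and Im of e^((-1+4i)t)v: X_1 = e^(-t)(cos(4t)·(-1,1) + sin(4t)·(-1,0)), X_2 = e^(-t)(sin(4t)·(-1,1) - cos(4t)·(-1,0)).
General solution: C_1X_1 + C_2X_2.

x(t) = -C_1e^(-t)sin(4t) - C_1e^(-t)cos(4t) - C_2e^(-t)sin(4t) + C_2e^(-t)cos(4t), z(t) = C_1e^(-t)cos(4t) + C_2e^(-t)sin(4t)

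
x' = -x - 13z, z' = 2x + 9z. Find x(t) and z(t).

x(t) = -3K_1e^(4t)sin(t) - 2K_1e^(4t)cos(t) - 2K_2e^(4t)sin(t) + 3K_2e^(4t)cos(t), z(t) = K_1e^(4t)sin(t) + K_1e^(4t)cos(t) + K_2e^(4t)sin(t) - K_2e^(4t)cos(t)

Coefficient matrix A = [[-1, -13], [2, 9]].
Characteristic polynomial det(A - λI) = λ^2 - 8λ + 17 = 0.
Eigenvalues λ = 4 ± i (complex conjugate pair).
For λ=4+i: an eigenvector is (-2,1) - i(-3,1) = (-2 + 3i, 1 - i).
A real fundamental pair from Re and Im of e^((4+i)t)v: X_1 = e^(4t)(cos(t)·(-2,1) + sin(t)·(-3,1)), X_2 = e^(4t)(sin(t)·(-2,1) - cos(t)·(-3,1)).
General solution: K_1X_1 + K_2X_2.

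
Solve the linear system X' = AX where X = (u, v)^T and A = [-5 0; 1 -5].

u(t) = -K_2e^(-5t), v(t) = -K_1e^(-5t) - K_2te^(-5t) + 2K_2e^(-5t)

Coefficient matrix A = [[-5, 0], [1, -5]].
Characteristic polynomial det(A - λI) = λ^2 + 10λ + 25 = 0.
Single eigenvalue λ = -5 with algebraic multiplicity 2.
Eigenvector v = (0,-1); generalized eigenvector w with (A-λI)w=v is (-1,2).
General solution: e^(-5t)[K_1·v + K_2·(t·v + w)].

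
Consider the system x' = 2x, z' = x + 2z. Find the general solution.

x(t) = C_2e^(2t), z(t) = C_1e^(2t) + C_2te^(2t) - 3C_2e^(2t)

Coefficient matrix A = [[2, 0], [1, 2]].
Characteristic polynomial det(A - λI) = λ^2 - 4λ + 4 = 0.
Single eigenvalue λ = 2 with algebraic multiplicity 2.
Eigenvector v = (0,1); generalized eigenvector w with (A-λI)w=v is (1,-3).
General solution: e^(2t)[C_1·v + C_2·(t·v + w)].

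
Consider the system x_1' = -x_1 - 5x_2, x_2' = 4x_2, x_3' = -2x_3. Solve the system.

Coefficient matrix A = [[-1, -5, 0], [0, 4, 0], [0, 0, -2]].
det(A - λI) = 0 gives eigenvalues λ = -1, 4, -2.
For λ=-1: eigenvector (1,0,0).
For λ=4: eigenvector (-1,1,0).
For λ=-2: eigenvector (0,0,1).
General solution: C_1e^(-t)(1,0,0) + C_2e^(4t)(-1,1,0) + C_3e^(-2t)(0,0,1).

x_1(t) = C_1e^(-t) - C_2e^(4t), x_2(t) = C_2e^(4t), x_3(t) = C_3e^(-2t)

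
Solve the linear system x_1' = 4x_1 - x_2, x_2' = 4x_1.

x_1(t) = K_1e^(2t) + K_2te^(2t) + 2K_2e^(2t), x_2(t) = 2K_1e^(2t) + 2K_2te^(2t) + 3K_2e^(2t)

Coefficient matrix A = [[4, -1], [4, 0]].
Characteristic polynomial det(A - λI) = λ^2 - 4λ + 4 = 0.
Single eigenvalue λ = 2 with algebraic multiplicity 2.
Eigenvector v = (1,2); generalized eigenvector w with (A-λI)w=v is (2,3).
General solution: e^(2t)[K_1·v + K_2·(t·v + w)].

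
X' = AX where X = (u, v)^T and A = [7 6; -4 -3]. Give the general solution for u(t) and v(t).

Coefficient matrix A = [[7, 6], [-4, -3]].
Characteristic polynomial det(A - λI) = λ^2 - 4λ + 3 = 0.
Eigenvalues λ = 3, 1.
For λ=3: (A-λI) row 1 is [4, 6], so an eigenvector is (-3, 2).
For λ=1: (A-λI) row 1 is [6, 6], so an eigenvector is (1, -1).
General solution: C_1e^(3t)(-3,2) + C_2e^(t)(1,-1).

u(t) = -3C_1e^(3t) + C_2e^(t), v(t) = 2C_1e^(3t) - C_2e^(t)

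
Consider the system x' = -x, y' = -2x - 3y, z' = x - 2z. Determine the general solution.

Coefficient matrix A = [[-1, 0, 0], [-2, -3, 0], [1, 0, -2]].
det(A - λI) = 0 gives eigenvalues λ = -1, -3, -2.
For λ=-1: eigenvector (1,-1,1).
For λ=-3: eigenvector (0,1,0).
For λ=-2: eigenvector (0,0,1).
General solution: C_1e^(-t)(1,-1,1) + C_2e^(-3t)(0,1,0) + C_3e^(-2t)(0,0,1).

x(t) = C_1e^(-t), y(t) = -C_1e^(-t) + C_2e^(-3t), z(t) = C_1e^(-t) + C_3e^(-2t)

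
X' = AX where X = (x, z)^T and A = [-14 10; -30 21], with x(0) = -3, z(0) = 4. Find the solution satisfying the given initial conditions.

Coefficient matrix A = [[-14, 10], [-30, 21]].
Characteristic polynomial det(A - λI) = λ^2 - 7λ + 6 = 0.
Eigenvalues λ = 6, 1.
For λ=6: (A-λI) row 1 is [-20, 10], so an eigenvector is (1, 2).
For λ=1: (A-λI) row 1 is [-15, 10], so an eigenvector is (-2, -3).
General solution: K_1e^(6t)(1,2) + K_2e^(t)(-2,-3).
Applying x(0)=-3, z(0)=4 gives K_1=17, K_2=10.

x(t) = 17e^(6t) - 20e^(t), z(t) = 34e^(6t) - 30e^(t)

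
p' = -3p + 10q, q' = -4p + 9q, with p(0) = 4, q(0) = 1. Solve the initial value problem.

p(t) = -7e^(3t)sin(2t) + 4e^(3t)cos(2t), q(t) = -5e^(3t)sin(2t) + e^(3t)cos(2t)

Coefficient matrix A = [[-3, 10], [-4, 9]].
Characteristic polynomial det(A - λI) = λ^2 - 6λ + 13 = 0.
Eigenvalues λ = 3 ± 2i (complex conjugate pair).
For λ=3+2i: an eigenvector is (-2,-1) - i(1,1) = (-2 - i, -1 - i).
A real fundamental pair from Re and Im of e^((3+2i)t)v: X_1 = e^(3t)(cos(2t)·(-2,-1) + sin(2t)·(1,1)), X_2 = e^(3t)(sin(2t)·(-2,-1) - cos(2t)·(1,1)).
General solution: C_1X_1 + C_2X_2.
Applying p(0)=4, q(0)=1 gives C_1=-3, C_2=2.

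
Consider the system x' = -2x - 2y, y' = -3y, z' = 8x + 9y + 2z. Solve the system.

x(t) = 2K_1e^(-3t) + K_2e^(-2t), y(t) = K_1e^(-3t), z(t) = -5K_1e^(-3t) - 2K_2e^(-2t) + K_3e^(2t)

Coefficient matrix A = [[-2, -2, 0], [0, -3, 0], [8, 9, 2]].
det(A - λI) = 0 gives eigenvalues λ = -3, -2, 2.
For λ=-3: eigenvector (2,1,-5).
For λ=-2: eigenvector (1,0,-2).
For λ=2: eigenvector (0,0,1).
General solution: K_1e^(-3t)(2,1,-5) + K_2e^(-2t)(1,0,-2) + K_3e^(2t)(0,0,1).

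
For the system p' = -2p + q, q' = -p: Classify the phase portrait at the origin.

A = [[-2,1],[-1,0]]; det(A-λI) = λ^2 + 2λ + 1.
repeated λ = -1 with a single eigenvector.

stable improper node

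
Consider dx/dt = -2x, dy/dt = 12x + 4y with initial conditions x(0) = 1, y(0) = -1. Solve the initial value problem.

x(t) = e^(-2t), y(t) = e^(4t) - 2e^(-2t)

Coefficient matrix A = [[-2, 0], [12, 4]].
Characteristic polynomial det(A - λI) = λ^2 - 2λ - 8 = 0.
Eigenvalues λ = -2, 4.
For λ=-2: (A-λI) row 2 is [12, 6], so an eigenvector is (1, -2).
For λ=4: (A-λI) row 1 is [-6, 0], so an eigenvector is (0, 1).
General solution: c_1e^(-2t)(1,-2) + c_2e^(4t)(0,1).
Applying x(0)=1, y(0)=-1 gives c_1=1, c_2=1.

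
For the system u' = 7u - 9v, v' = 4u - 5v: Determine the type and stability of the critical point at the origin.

unstable improper node

A = [[7,-9],[4,-5]]; det(A-λI) = λ^2 - 2λ + 1.
repeated λ = 1 with a single eigenvector.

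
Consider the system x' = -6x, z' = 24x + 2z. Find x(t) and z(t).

Coefficient matrix A = [[-6, 0], [24, 2]].
Characteristic polynomial det(A - λI) = λ^2 + 4λ - 12 = 0.
Eigenvalues λ = 2, -6.
For λ=2: (A-λI) row 1 is [-8, 0], so an eigenvector is (0, 1).
For λ=-6: (A-λI) row 2 is [24, 8], so an eigenvector is (1, -3).
General solution: K_1e^(2t)(0,1) + K_2e^(-6t)(1,-3).

x(t) = K_2e^(-6t), z(t) = K_1e^(2t) - 3K_2e^(-6t)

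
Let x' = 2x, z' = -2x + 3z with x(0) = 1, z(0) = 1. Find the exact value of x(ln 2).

A = [[2,0],[-2,3]]; eigenvalues λ = 3, 2.
Eigenvectors: (0,1) for λ=3, (-1,-2) for λ=2.
From the initial condition, c_1 = -1, c_2 = -1.
x(ln 2) = (-1)(2^3)(0) + (-1)(2^2)(-1) = 4.

4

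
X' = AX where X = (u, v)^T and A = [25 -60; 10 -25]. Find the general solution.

u(t) = 2c_1e^(-5t) + 3c_2e^(5t), v(t) = c_1e^(-5t) + c_2e^(5t)

Coefficient matrix A = [[25, -60], [10, -25]].
Characteristic polynomial det(A - λI) = λ^2 - 25 = 0.
Eigenvalues λ = -5, 5.
For λ=-5: (A-λI) row 1 is [30, -60], so an eigenvector is (2, 1).
For λ=5: (A-λI) row 1 is [20, -60], so an eigenvector is (3, 1).
General solution: c_1e^(-5t)(2,1) + c_2e^(5t)(3,1).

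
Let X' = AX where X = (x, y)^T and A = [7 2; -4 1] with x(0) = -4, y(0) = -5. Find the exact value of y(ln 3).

2673

A = [[7,2],[-4,1]]; eigenvalues λ = 3, 5.
Eigenvectors: (-1,2) for λ=3, (1,-1) for λ=5.
From the initial condition, c_1 = -9, c_2 = -13.
y(ln 3) = (-9)(3^3)(2) + (-13)(3^5)(-1) = 2673.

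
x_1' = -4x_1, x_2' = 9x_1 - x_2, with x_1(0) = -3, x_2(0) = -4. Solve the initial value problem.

x_1(t) = -3e^(-4t), x_2(t) = -13e^(-t) + 9e^(-4t)

Coefficient matrix A = [[-4, 0], [9, -1]].
Characteristic polynomial det(A - λI) = λ^2 + 5λ + 4 = 0.
Eigenvalues λ = -4, -1.
For λ=-4: (A-λI) row 2 is [9, 3], so an eigenvector is (1, -3).
For λ=-1: (A-λI) row 1 is [-3, 0], so an eigenvector is (0, -1).
General solution: C_1e^(-4t)(1,-3) + C_2e^(-t)(0,-1).
Applying x_1(0)=-3, x_2(0)=-4 gives C_1=-3, C_2=13.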